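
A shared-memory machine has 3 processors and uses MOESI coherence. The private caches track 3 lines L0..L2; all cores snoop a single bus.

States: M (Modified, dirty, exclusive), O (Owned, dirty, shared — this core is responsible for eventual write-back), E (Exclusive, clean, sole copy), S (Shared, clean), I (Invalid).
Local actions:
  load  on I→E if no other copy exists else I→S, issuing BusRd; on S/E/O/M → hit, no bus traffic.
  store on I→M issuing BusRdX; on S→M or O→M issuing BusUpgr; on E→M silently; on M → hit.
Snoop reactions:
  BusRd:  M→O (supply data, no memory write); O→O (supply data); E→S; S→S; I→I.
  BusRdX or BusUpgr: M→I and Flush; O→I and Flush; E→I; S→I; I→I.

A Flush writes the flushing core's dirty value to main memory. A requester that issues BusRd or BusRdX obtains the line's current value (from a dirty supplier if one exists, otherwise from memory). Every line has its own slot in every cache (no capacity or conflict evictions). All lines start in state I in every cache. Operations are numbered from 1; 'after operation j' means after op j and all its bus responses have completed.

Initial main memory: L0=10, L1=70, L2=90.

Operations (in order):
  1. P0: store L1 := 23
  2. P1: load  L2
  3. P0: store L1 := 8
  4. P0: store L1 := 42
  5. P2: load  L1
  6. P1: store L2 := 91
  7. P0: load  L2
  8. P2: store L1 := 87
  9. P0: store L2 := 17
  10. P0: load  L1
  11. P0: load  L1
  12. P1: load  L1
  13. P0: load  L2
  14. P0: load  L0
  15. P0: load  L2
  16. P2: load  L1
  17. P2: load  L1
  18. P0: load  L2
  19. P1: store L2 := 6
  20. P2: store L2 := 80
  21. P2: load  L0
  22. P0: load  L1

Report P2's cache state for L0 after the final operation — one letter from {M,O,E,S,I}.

1. P0: store L1 := 23  bus=[BusRdX]  L1: P0=M P1=I P2=I  mem[L1]=70
2. P1: load  L2  bus=[BusRd]  L2: P0=I P1=E P2=I  mem[L2]=90
3. P0: store L1 := 8  bus=[-]  L1: P0=M P1=I P2=I  mem[L1]=70
4. P0: store L1 := 42  bus=[-]  L1: P0=M P1=I P2=I  mem[L1]=70
5. P2: load  L1  bus=[BusRd]  L1: P0=O P1=I P2=S  mem[L1]=70
6. P1: store L2 := 91  bus=[-]  L2: P0=I P1=M P2=I  mem[L2]=90
7. P0: load  L2  bus=[BusRd]  L2: P0=S P1=O P2=I  mem[L2]=90
8. P2: store L1 := 87  bus=[BusUpgr,Flush]  L1: P0=I P1=I P2=M  mem[L1]=42
9. P0: store L2 := 17  bus=[BusUpgr,Flush]  L2: P0=M P1=I P2=I  mem[L2]=91
10. P0: load  L1  bus=[BusRd]  L1: P0=S P1=I P2=O  mem[L1]=42
11. P0: load  L1  bus=[-]  L1: P0=S P1=I P2=O  mem[L1]=42
12. P1: load  L1  bus=[BusRd]  L1: P0=S P1=S P2=O  mem[L1]=42
13. P0: load  L2  bus=[-]  L2: P0=M P1=I P2=I  mem[L2]=91
14. P0: load  L0  bus=[BusRd]  L0: P0=E P1=I P2=I  mem[L0]=10
15. P0: load  L2  bus=[-]  L2: P0=M P1=I P2=I  mem[L2]=91
16. P2: load  L1  bus=[-]  L1: P0=S P1=S P2=O  mem[L1]=42
17. P2: load  L1  bus=[-]  L1: P0=S P1=S P2=O  mem[L1]=42
18. P0: load  L2  bus=[-]  L2: P0=M P1=I P2=I  mem[L2]=91
19. P1: store L2 := 6  bus=[BusRdX,Flush]  L2: P0=I P1=M P2=I  mem[L2]=17
20. P2: store L2 := 80  bus=[BusRdX,Flush]  L2: P0=I P1=I P2=M  mem[L2]=6
21. P2: load  L0  bus=[BusRd]  L0: P0=S P1=I P2=S  mem[L0]=10
22. P0: load  L1  bus=[-]  L1: P0=S P1=S P2=O  mem[L1]=42

state = S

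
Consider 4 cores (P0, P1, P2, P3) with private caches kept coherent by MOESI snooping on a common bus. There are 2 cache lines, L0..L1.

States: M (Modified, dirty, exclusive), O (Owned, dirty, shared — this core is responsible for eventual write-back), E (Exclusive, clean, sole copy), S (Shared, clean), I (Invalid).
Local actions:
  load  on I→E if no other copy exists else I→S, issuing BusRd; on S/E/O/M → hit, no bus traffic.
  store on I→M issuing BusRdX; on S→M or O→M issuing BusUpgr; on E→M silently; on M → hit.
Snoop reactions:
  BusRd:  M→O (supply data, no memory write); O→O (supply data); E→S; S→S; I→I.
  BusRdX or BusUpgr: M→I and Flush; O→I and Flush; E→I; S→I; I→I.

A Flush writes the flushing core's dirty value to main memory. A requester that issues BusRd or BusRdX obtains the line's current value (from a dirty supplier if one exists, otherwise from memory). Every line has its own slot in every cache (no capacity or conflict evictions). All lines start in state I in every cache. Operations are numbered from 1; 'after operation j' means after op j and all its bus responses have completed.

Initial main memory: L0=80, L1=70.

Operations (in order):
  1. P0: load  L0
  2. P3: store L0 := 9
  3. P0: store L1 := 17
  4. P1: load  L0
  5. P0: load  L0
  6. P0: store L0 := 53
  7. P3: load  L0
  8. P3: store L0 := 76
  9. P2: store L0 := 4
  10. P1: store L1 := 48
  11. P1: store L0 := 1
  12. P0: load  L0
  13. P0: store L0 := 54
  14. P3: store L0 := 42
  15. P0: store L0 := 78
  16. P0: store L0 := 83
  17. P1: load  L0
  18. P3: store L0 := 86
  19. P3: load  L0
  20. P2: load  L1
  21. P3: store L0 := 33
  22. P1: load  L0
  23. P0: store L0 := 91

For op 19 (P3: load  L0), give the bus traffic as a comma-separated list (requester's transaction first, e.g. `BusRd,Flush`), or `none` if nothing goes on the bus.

bus = none

1. P0: load  L0  bus=[BusRd]  L0: P0=E P1=I P2=I P3=I  mem[L0]=80
2. P3: store L0 := 9  bus=[BusRdX]  L0: P0=I P1=I P2=I P3=M  mem[L0]=80
3. P0: store L1 := 17  bus=[BusRdX]  L1: P0=M P1=I P2=I P3=I  mem[L1]=70
4. P1: load  L0  bus=[BusRd]  L0: P0=I P1=S P2=I P3=O  mem[L0]=80
5. P0: load  L0  bus=[BusRd]  L0: P0=S P1=S P2=I P3=O  mem[L0]=80
6. P0: store L0 := 53  bus=[BusUpgr,Flush]  L0: P0=M P1=I P2=I P3=I  mem[L0]=9
7. P3: load  L0  bus=[BusRd]  L0: P0=O P1=I P2=I P3=S  mem[L0]=9
8. P3: store L0 := 76  bus=[BusUpgr,Flush]  L0: P0=I P1=I P2=I P3=M  mem[L0]=53
9. P2: store L0 := 4  bus=[BusRdX,Flush]  L0: P0=I P1=I P2=M P3=I  mem[L0]=76
10. P1: store L1 := 48  bus=[BusRdX,Flush]  L1: P0=I P1=M P2=I P3=I  mem[L1]=17
11. P1: store L0 := 1  bus=[BusRdX,Flush]  L0: P0=I P1=M P2=I P3=I  mem[L0]=4
12. P0: load  L0  bus=[BusRd]  L0: P0=S P1=O P2=I P3=I  mem[L0]=4
13. P0: store L0 := 54  bus=[BusUpgr,Flush]  L0: P0=M P1=I P2=I P3=I  mem[L0]=1
14. P3: store L0 := 42  bus=[BusRdX,Flush]  L0: P0=I P1=I P2=I P3=M  mem[L0]=54
15. P0: store L0 := 78  bus=[BusRdX,Flush]  L0: P0=M P1=I P2=I P3=I  mem[L0]=42
16. P0: store L0 := 83  bus=[-]  L0: P0=M P1=I P2=I P3=I  mem[L0]=42
17. P1: load  L0  bus=[BusRd]  L0: P0=O P1=S P2=I P3=I  mem[L0]=42
18. P3: store L0 := 86  bus=[BusRdX,Flush]  L0: P0=I P1=I P2=I P3=M  mem[L0]=83
19. P3: load  L0  bus=[-]  L0: P0=I P1=I P2=I P3=M  mem[L0]=83
20. P2: load  L1  bus=[BusRd]  L1: P0=I P1=O P2=S P3=I  mem[L1]=17
21. P3: store L0 := 33  bus=[-]  L0: P0=I P1=I P2=I P3=M  mem[L0]=83
22. P1: load  L0  bus=[BusRd]  L0: P0=I P1=S P2=I P3=O  mem[L0]=83
23. P0: store L0 := 91  bus=[BusRdX,Flush]  L0: P0=M P1=I P2=I P3=I  mem[L0]=33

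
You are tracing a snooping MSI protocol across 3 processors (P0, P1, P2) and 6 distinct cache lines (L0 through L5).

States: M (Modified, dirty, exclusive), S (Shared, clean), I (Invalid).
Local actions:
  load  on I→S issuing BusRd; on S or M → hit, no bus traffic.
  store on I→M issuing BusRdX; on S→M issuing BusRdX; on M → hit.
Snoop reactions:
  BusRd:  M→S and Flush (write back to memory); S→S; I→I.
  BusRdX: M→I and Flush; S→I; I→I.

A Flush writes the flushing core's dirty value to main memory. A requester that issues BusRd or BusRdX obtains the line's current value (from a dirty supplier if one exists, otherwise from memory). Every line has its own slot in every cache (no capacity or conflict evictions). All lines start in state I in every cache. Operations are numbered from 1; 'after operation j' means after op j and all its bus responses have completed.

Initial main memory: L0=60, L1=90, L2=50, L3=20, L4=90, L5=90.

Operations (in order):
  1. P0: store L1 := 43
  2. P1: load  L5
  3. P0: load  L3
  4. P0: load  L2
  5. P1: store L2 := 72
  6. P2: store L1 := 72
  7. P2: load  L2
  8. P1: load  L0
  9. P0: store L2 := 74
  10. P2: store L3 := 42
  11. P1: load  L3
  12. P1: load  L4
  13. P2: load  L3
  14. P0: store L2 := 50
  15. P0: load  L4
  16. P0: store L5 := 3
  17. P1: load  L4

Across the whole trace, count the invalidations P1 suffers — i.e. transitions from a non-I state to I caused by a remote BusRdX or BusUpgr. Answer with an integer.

invalidations = 2

1. P0: store L1 := 43  bus=[BusRdX]  L1: P0=M P1=I P2=I  mem[L1]=90
2. P1: load  L5  bus=[BusRd]  L5: P0=I P1=S P2=I  mem[L5]=90
3. P0: load  L3  bus=[BusRd]  L3: P0=S P1=I P2=I  mem[L3]=20
4. P0: load  L2  bus=[BusRd]  L2: P0=S P1=I P2=I  mem[L2]=50
5. P1: store L2 := 72  bus=[BusRdX]  L2: P0=I P1=M P2=I  mem[L2]=50
6. P2: store L1 := 72  bus=[BusRdX,Flush]  L1: P0=I P1=I P2=M  mem[L1]=43
7. P2: load  L2  bus=[BusRd,Flush]  L2: P0=I P1=S P2=S  mem[L2]=72
8. P1: load  L0  bus=[BusRd]  L0: P0=I P1=S P2=I  mem[L0]=60
9. P0: store L2 := 74  bus=[BusRdX]  L2: P0=M P1=I P2=I  mem[L2]=72
10. P2: store L3 := 42  bus=[BusRdX]  L3: P0=I P1=I P2=M  mem[L3]=20
11. P1: load  L3  bus=[BusRd,Flush]  L3: P0=I P1=S P2=S  mem[L3]=42
12. P1: load  L4  bus=[BusRd]  L4: P0=I P1=S P2=I  mem[L4]=90
13. P2: load  L3  bus=[-]  L3: P0=I P1=S P2=S  mem[L3]=42
14. P0: store L2 := 50  bus=[-]  L2: P0=M P1=I P2=I  mem[L2]=72
15. P0: load  L4  bus=[BusRd]  L4: P0=S P1=S P2=I  mem[L4]=90
16. P0: store L5 := 3  bus=[BusRdX]  L5: P0=M P1=I P2=I  mem[L5]=90
17. P1: load  L4  bus=[-]  L4: P0=S P1=S P2=I  mem[L4]=90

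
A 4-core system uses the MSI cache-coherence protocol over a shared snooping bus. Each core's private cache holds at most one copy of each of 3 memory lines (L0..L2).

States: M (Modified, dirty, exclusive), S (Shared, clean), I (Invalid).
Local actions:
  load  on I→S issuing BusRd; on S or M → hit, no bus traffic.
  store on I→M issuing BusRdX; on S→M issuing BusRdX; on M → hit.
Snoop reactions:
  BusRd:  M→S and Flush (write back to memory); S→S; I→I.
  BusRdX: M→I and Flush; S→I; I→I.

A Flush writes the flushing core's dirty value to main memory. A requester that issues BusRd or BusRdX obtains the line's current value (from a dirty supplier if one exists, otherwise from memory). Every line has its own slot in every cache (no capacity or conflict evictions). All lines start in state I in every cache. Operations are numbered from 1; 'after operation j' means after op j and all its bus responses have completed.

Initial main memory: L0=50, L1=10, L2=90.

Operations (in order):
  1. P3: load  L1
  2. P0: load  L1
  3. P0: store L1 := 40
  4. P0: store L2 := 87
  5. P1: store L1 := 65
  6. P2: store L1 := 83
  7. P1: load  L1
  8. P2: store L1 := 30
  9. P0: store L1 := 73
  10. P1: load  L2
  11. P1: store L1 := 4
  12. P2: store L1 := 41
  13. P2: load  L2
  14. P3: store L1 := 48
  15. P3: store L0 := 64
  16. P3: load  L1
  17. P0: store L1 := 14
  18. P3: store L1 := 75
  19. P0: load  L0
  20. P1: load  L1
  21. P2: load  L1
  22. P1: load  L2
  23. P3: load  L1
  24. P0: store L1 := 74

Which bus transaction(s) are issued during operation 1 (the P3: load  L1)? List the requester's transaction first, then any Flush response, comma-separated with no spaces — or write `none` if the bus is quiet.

1. P3: load  L1  bus=[BusRd]  L1: P0=I P1=I P2=I P3=S  mem[L1]=10
2. P0: load  L1  bus=[BusRd]  L1: P0=S P1=I P2=I P3=S  mem[L1]=10
3. P0: store L1 := 40  bus=[BusRdX]  L1: P0=M P1=I P2=I P3=I  mem[L1]=10
4. P0: store L2 := 87  bus=[BusRdX]  L2: P0=M P1=I P2=I P3=I  mem[L2]=90
5. P1: store L1 := 65  bus=[BusRdX,Flush]  L1: P0=I P1=M P2=I P3=I  mem[L1]=40
6. P2: store L1 := 83  bus=[BusRdX,Flush]  L1: P0=I P1=I P2=M P3=I  mem[L1]=65
7. P1: load  L1  bus=[BusRd,Flush]  L1: P0=I P1=S P2=S P3=I  mem[L1]=83
8. P2: store L1 := 30  bus=[BusRdX]  L1: P0=I P1=I P2=M P3=I  mem[L1]=83
9. P0: store L1 := 73  bus=[BusRdX,Flush]  L1: P0=M P1=I P2=I P3=I  mem[L1]=30
10. P1: load  L2  bus=[BusRd,Flush]  L2: P0=S P1=S P2=I P3=I  mem[L2]=87
11. P1: store L1 := 4  bus=[BusRdX,Flush]  L1: P0=I P1=M P2=I P3=I  mem[L1]=73
12. P2: store L1 := 41  bus=[BusRdX,Flush]  L1: P0=I P1=I P2=M P3=I  mem[L1]=4
13. P2: load  L2  bus=[BusRd]  L2: P0=S P1=S P2=S P3=I  mem[L2]=87
14. P3: store L1 := 48  bus=[BusRdX,Flush]  L1: P0=I P1=I P2=I P3=M  mem[L1]=41
15. P3: store L0 := 64  bus=[BusRdX]  L0: P0=I P1=I P2=I P3=M  mem[L0]=50
16. P3: load  L1  bus=[-]  L1: P0=I P1=I P2=I P3=M  mem[L1]=41
17. P0: store L1 := 14  bus=[BusRdX,Flush]  L1: P0=M P1=I P2=I P3=I  mem[L1]=48
18. P3: store L1 := 75  bus=[BusRdX,Flush]  L1: P0=I P1=I P2=I P3=M  mem[L1]=14
19. P0: load  L0  bus=[BusRd,Flush]  L0: P0=S P1=I P2=I P3=S  mem[L0]=64
20. P1: load  L1  bus=[BusRd,Flush]  L1: P0=I P1=S P2=I P3=S  mem[L1]=75
21. P2: load  L1  bus=[BusRd]  L1: P0=I P1=S P2=S P3=S  mem[L1]=75
22. P1: load  L2  bus=[-]  L2: P0=S P1=S P2=S P3=I  mem[L2]=87
23. P3: load  L1  bus=[-]  L1: P0=I P1=S P2=S P3=S  mem[L1]=75
24. P0: store L1 := 74  bus=[BusRdX]  L1: P0=M P1=I P2=I P3=I  mem[L1]=75

bus = BusRd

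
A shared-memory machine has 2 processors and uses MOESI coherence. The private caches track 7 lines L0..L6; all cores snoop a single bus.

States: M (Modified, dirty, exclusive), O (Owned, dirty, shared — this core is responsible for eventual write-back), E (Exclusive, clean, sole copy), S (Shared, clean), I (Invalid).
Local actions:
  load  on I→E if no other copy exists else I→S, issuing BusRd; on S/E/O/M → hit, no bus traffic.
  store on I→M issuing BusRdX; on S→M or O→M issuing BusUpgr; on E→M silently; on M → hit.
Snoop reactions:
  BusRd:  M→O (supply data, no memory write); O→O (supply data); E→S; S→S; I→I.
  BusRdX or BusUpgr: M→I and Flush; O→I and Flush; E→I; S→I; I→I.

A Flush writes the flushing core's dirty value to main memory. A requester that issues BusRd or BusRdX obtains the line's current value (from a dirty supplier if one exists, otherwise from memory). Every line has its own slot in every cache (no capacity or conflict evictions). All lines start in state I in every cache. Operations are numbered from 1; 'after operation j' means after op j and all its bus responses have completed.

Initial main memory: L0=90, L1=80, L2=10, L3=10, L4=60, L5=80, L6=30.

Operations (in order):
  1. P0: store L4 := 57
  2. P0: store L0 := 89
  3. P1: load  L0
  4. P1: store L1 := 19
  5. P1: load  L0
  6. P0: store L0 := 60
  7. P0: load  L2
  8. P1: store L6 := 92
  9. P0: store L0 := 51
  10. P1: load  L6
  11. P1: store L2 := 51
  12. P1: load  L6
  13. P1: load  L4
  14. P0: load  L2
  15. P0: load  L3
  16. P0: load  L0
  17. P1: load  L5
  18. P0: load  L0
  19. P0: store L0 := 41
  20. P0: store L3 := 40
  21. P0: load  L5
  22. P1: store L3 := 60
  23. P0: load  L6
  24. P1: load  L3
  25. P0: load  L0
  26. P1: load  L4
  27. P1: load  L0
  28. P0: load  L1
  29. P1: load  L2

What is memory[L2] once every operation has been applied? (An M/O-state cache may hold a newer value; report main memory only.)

memory[L2] = 10

  op1 P0: store L4 := 57 → M/I on L4; bus BusRdX; mem=60
  op2 P0: store L0 := 89 → M/I on L0; bus BusRdX; mem=90
  op3 P1: load  L0 → O/S on L0; bus BusRd; mem=90
  op4 P1: store L1 := 19 → I/M on L1; bus BusRdX; mem=80
  op5 P1: load  L0 → O/S on L0; bus (none); mem=90
  op6 P0: store L0 := 60 → M/I on L0; bus BusUpgr; mem=90
  op7 P0: load  L2 → E/I on L2; bus BusRd; mem=10
  op8 P1: store L6 := 92 → I/M on L6; bus BusRdX; mem=30
  op9 P0: store L0 := 51 → M/I on L0; bus (none); mem=90
  op10 P1: load  L6 → I/M on L6; bus (none); mem=30
  op11 P1: store L2 := 51 → I/M on L2; bus BusRdX; mem=10
  op12 P1: load  L6 → I/M on L6; bus (none); mem=30
  op13 P1: load  L4 → O/S on L4; bus BusRd; mem=60
  op14 P0: load  L2 → S/O on L2; bus BusRd; mem=10
  op15 P0: load  L3 → E/I on L3; bus BusRd; mem=10
  op16 P0: load  L0 → M/I on L0; bus (none); mem=90
  op17 P1: load  L5 → I/E on L5; bus BusRd; mem=80
  op18 P0: load  L0 → M/I on L0; bus (none); mem=90
  op19 P0: store L0 := 41 → M/I on L0; bus (none); mem=90
  op20 P0: store L3 := 40 → M/I on L3; bus (none); mem=10
  op21 P0: load  L5 → S/S on L5; bus BusRd; mem=80
  op22 P1: store L3 := 60 → I/M on L3; bus BusRdX Flush; mem=40
  op23 P0: load  L6 → S/O on L6; bus BusRd; mem=30
  op24 P1: load  L3 → I/M on L3; bus (none); mem=40
  op25 P0: load  L0 → M/I on L0; bus (none); mem=90
  op26 P1: load  L4 → O/S on L4; bus (none); mem=60
  op27 P1: load  L0 → O/S on L0; bus BusRd; mem=90
  op28 P0: load  L1 → S/O on L1; bus BusRd; mem=80
  op29 P1: load  L2 → S/O on L2; bus (none); mem=10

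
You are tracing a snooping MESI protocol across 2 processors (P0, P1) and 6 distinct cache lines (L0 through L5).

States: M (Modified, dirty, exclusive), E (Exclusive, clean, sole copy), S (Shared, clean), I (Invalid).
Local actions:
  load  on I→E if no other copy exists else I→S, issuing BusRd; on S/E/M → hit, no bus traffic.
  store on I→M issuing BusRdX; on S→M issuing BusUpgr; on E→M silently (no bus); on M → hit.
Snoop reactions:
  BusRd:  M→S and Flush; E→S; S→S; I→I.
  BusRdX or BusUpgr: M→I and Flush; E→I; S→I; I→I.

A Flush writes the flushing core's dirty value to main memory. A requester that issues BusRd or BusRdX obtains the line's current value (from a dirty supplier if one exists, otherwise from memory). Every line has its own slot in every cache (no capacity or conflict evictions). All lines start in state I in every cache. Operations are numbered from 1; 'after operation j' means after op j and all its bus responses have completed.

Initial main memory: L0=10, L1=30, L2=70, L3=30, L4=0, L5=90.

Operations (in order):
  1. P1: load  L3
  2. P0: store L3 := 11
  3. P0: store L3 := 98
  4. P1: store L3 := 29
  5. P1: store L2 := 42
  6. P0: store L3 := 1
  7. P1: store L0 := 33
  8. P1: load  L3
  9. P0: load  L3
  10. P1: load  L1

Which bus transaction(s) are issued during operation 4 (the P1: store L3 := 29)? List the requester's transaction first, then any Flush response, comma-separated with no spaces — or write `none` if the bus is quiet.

bus = BusRdX,Flush

step 1: P1: load  L3  ⟶  IE  (L3)  txn=BusRd  M[L3]=30
step 2: P0: store L3 := 11  ⟶  MI  (L3)  txn=BusRdX  M[L3]=30
step 3: P0: store L3 := 98  ⟶  MI  (L3)  txn=∅  M[L3]=30
step 4: P1: store L3 := 29  ⟶  IM  (L3)  txn=BusRdX+Flush  M[L3]=98
step 5: P1: store L2 := 42  ⟶  IM  (L2)  txn=BusRdX  M[L2]=70
step 6: P0: store L3 := 1  ⟶  MI  (L3)  txn=BusRdX+Flush  M[L3]=29
step 7: P1: store L0 := 33  ⟶  IM  (L0)  txn=BusRdX  M[L0]=10
step 8: P1: load  L3  ⟶  SS  (L3)  txn=BusRd+Flush  M[L3]=1
step 9: P0: load  L3  ⟶  SS  (L3)  txn=∅  M[L3]=1
step 10: P1: load  L1  ⟶  IE  (L1)  txn=BusRd  M[L1]=30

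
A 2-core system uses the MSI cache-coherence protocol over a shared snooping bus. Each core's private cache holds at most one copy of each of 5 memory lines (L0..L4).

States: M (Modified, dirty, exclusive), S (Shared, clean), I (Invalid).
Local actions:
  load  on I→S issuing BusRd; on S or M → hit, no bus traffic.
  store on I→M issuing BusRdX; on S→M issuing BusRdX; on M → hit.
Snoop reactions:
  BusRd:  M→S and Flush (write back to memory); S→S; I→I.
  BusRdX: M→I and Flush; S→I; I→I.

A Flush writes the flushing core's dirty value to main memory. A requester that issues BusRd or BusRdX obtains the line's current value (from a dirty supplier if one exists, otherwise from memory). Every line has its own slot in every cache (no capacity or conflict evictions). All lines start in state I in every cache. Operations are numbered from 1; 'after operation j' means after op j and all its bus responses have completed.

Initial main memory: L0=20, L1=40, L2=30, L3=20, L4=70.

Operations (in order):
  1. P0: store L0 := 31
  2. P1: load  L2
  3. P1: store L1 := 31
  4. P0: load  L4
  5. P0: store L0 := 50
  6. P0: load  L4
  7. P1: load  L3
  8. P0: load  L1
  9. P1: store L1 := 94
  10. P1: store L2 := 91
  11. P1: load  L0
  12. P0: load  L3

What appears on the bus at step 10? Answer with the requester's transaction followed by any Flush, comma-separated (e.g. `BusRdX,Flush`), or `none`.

bus = BusRdX

1. P0: store L0 := 31  bus=[BusRdX]  L0: P0=M P1=I  mem[L0]=20
2. P1: load  L2  bus=[BusRd]  L2: P0=I P1=S  mem[L2]=30
3. P1: store L1 := 31  bus=[BusRdX]  L1: P0=I P1=M  mem[L1]=40
4. P0: load  L4  bus=[BusRd]  L4: P0=S P1=I  mem[L4]=70
5. P0: store L0 := 50  bus=[-]  L0: P0=M P1=I  mem[L0]=20
6. P0: load  L4  bus=[-]  L4: P0=S P1=I  mem[L4]=70
7. P1: load  L3  bus=[BusRd]  L3: P0=I P1=S  mem[L3]=20
8. P0: load  L1  bus=[BusRd,Flush]  L1: P0=S P1=S  mem[L1]=31
9. P1: store L1 := 94  bus=[BusRdX]  L1: P0=I P1=M  mem[L1]=31
10. P1: store L2 := 91  bus=[BusRdX]  L2: P0=I P1=M  mem[L2]=30
11. P1: load  L0  bus=[BusRd,Flush]  L0: P0=S P1=S  mem[L0]=50
12. P0: load  L3  bus=[BusRd]  L3: P0=S P1=S  mem[L3]=20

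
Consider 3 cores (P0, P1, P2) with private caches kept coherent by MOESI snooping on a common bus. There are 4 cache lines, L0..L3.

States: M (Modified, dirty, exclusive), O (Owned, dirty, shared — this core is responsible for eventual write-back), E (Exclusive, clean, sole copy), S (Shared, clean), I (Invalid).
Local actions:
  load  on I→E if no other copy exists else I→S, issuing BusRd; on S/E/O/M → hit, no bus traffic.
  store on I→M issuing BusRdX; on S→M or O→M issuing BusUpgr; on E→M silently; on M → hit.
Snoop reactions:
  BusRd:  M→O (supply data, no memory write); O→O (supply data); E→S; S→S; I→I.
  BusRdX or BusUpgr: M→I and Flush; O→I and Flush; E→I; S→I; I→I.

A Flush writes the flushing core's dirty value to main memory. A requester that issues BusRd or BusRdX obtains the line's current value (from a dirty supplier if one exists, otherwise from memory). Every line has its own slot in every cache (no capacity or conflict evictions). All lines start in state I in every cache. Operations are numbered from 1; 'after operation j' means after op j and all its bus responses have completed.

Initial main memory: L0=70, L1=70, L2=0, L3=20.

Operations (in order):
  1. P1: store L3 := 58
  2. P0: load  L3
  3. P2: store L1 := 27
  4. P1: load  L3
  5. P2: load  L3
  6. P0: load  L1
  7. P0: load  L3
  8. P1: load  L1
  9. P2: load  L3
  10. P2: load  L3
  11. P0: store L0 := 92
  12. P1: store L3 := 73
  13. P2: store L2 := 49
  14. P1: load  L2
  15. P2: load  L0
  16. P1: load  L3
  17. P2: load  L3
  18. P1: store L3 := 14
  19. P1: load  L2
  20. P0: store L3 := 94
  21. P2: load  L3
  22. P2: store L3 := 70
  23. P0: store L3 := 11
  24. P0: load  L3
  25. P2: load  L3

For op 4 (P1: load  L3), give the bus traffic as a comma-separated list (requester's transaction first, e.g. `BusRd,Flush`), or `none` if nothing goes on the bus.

  op1 P1: store L3 := 58 → I/M/I on L3; bus BusRdX; mem=20
  op2 P0: load  L3 → S/O/I on L3; bus BusRd; mem=20
  op3 P2: store L1 := 27 → I/I/M on L1; bus BusRdX; mem=70
  op4 P1: load  L3 → S/O/I on L3; bus (none); mem=20
  op5 P2: load  L3 → S/O/S on L3; bus BusRd; mem=20
  op6 P0: load  L1 → S/I/O on L1; bus BusRd; mem=70
  op7 P0: load  L3 → S/O/S on L3; bus (none); mem=20
  op8 P1: load  L1 → S/S/O on L1; bus BusRd; mem=70
  op9 P2: load  L3 → S/O/S on L3; bus (none); mem=20
  op10 P2: load  L3 → S/O/S on L3; bus (none); mem=20
  op11 P0: store L0 := 92 → M/I/I on L0; bus BusRdX; mem=70
  op12 P1: store L3 := 73 → I/M/I on L3; bus BusUpgr; mem=20
  op13 P2: store L2 := 49 → I/I/M on L2; bus BusRdX; mem=0
  op14 P1: load  L2 → I/S/O on L2; bus BusRd; mem=0
  op15 P2: load  L0 → O/I/S on L0; bus BusRd; mem=70
  op16 P1: load  L3 → I/M/I on L3; bus (none); mem=20
  op17 P2: load  L3 → I/O/S on L3; bus BusRd; mem=20
  op18 P1: store L3 := 14 → I/M/I on L3; bus BusUpgr; mem=20
  op19 P1: load  L2 → I/S/O on L2; bus (none); mem=0
  op20 P0: store L3 := 94 → M/I/I on L3; bus BusRdX Flush; mem=14
  op21 P2: load  L3 → O/I/S on L3; bus BusRd; mem=14
  op22 P2: store L3 := 70 → I/I/M on L3; bus BusUpgr Flush; mem=94
  op23 P0: store L3 := 11 → M/I/I on L3; bus BusRdX Flush; mem=70
  op24 P0: load  L3 → M/I/I on L3; bus (none); mem=70
  op25 P2: load  L3 → O/I/S on L3; bus BusRd; mem=70

bus = none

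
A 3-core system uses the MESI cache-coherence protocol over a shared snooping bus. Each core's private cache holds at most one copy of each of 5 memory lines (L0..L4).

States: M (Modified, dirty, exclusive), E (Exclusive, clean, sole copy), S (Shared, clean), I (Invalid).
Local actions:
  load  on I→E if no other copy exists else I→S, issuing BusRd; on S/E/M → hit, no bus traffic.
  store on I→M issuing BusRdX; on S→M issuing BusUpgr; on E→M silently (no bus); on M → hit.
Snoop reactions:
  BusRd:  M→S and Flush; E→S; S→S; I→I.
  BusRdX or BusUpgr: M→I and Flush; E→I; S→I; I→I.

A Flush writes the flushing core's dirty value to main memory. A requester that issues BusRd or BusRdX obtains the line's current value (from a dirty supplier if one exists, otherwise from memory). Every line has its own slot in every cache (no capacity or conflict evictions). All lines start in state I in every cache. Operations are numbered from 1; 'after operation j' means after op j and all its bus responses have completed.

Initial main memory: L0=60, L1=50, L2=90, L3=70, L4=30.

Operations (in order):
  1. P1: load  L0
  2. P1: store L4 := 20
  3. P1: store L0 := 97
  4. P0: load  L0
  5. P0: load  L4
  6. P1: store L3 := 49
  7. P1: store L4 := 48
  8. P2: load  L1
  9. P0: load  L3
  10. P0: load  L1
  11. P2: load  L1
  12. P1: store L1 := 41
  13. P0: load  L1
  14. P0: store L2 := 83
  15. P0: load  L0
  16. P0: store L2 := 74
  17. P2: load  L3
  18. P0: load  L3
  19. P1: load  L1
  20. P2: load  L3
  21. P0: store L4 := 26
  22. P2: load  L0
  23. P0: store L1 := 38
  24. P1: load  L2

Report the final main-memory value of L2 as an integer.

[1] P1: load  L0 | P0:I, P1:E(60), P2:I | bus: BusRd
[2] P1: store L4 := 20 | P0:I, P1:M(20), P2:I | bus: BusRdX
[3] P1: store L0 := 97 | P0:I, P1:M(97), P2:I | bus: none
[4] P0: load  L0 | P0:S(97), P1:S(97), P2:I | bus: BusRd,Flush
[5] P0: load  L4 | P0:S(20), P1:S(20), P2:I | bus: BusRd,Flush
[6] P1: store L3 := 49 | P0:I, P1:M(49), P2:I | bus: BusRdX
[7] P1: store L4 := 48 | P0:I, P1:M(48), P2:I | bus: BusUpgr
[8] P2: load  L1 | P0:I, P1:I, P2:E(50) | bus: BusRd
[9] P0: load  L3 | P0:S(49), P1:S(49), P2:I | bus: BusRd,Flush
[10] P0: load  L1 | P0:S(50), P1:I, P2:S(50) | bus: BusRd
[11] P2: load  L1 | P0:S(50), P1:I, P2:S(50) | bus: none
[12] P1: store L1 := 41 | P0:I, P1:M(41), P2:I | bus: BusRdX
[13] P0: load  L1 | P0:S(41), P1:S(41), P2:I | bus: BusRd,Flush
[14] P0: store L2 := 83 | P0:M(83), P1:I, P2:I | bus: BusRdX
[15] P0: load  L0 | P0:S(97), P1:S(97), P2:I | bus: none
[16] P0: store L2 := 74 | P0:M(74), P1:I, P2:I | bus: none
[17] P2: load  L3 | P0:S(49), P1:S(49), P2:S(49) | bus: BusRd
[18] P0: load  L3 | P0:S(49), P1:S(49), P2:S(49) | bus: none
[19] P1: load  L1 | P0:S(41), P1:S(41), P2:I | bus: none
[20] P2: load  L3 | P0:S(49), P1:S(49), P2:S(49) | bus: none
[21] P0: store L4 := 26 | P0:M(26), P1:I, P2:I | bus: BusRdX,Flush
[22] P2: load  L0 | P0:S(97), P1:S(97), P2:S(97) | bus: BusRd
[23] P0: store L1 := 38 | P0:M(38), P1:I, P2:I | bus: BusUpgr
[24] P1: load  L2 | P0:S(74), P1:S(74), P2:I | bus: BusRd,Flush

memory[L2] = 74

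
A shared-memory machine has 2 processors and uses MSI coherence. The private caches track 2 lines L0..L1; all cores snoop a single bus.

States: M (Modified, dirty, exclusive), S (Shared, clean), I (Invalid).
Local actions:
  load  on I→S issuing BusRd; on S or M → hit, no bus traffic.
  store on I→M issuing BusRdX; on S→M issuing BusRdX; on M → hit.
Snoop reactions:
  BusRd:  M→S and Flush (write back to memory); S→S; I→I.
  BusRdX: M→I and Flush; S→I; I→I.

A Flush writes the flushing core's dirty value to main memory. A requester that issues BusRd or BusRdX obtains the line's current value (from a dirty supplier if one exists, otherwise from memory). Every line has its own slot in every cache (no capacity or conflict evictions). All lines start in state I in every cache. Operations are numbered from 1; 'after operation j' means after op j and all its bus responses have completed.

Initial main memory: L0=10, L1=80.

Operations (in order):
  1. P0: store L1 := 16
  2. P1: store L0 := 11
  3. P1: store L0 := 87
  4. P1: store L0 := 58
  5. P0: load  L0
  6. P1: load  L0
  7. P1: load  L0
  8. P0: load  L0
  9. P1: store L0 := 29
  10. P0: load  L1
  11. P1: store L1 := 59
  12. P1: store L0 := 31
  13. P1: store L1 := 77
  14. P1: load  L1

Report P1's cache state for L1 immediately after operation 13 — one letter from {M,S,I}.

state = M

[1] P0: store L1 := 16 | P0:M(16), P1:I | bus: BusRdX
[2] P1: store L0 := 11 | P0:I, P1:M(11) | bus: BusRdX
[3] P1: store L0 := 87 | P0:I, P1:M(87) | bus: none
[4] P1: store L0 := 58 | P0:I, P1:M(58) | bus: none
[5] P0: load  L0 | P0:S(58), P1:S(58) | bus: BusRd,Flush
[6] P1: load  L0 | P0:S(58), P1:S(58) | bus: none
[7] P1: load  L0 | P0:S(58), P1:S(58) | bus: none
[8] P0: load  L0 | P0:S(58), P1:S(58) | bus: none
[9] P1: store L0 := 29 | P0:I, P1:M(29) | bus: BusRdX
[10] P0: load  L1 | P0:M(16), P1:I | bus: none
[11] P1: store L1 := 59 | P0:I, P1:M(59) | bus: BusRdX,Flush
[12] P1: store L0 := 31 | P0:I, P1:M(31) | bus: none
[13] P1: store L1 := 77 | P0:I, P1:M(77) | bus: none
[14] P1: load  L1 | P0:I, P1:M(77) | bus: none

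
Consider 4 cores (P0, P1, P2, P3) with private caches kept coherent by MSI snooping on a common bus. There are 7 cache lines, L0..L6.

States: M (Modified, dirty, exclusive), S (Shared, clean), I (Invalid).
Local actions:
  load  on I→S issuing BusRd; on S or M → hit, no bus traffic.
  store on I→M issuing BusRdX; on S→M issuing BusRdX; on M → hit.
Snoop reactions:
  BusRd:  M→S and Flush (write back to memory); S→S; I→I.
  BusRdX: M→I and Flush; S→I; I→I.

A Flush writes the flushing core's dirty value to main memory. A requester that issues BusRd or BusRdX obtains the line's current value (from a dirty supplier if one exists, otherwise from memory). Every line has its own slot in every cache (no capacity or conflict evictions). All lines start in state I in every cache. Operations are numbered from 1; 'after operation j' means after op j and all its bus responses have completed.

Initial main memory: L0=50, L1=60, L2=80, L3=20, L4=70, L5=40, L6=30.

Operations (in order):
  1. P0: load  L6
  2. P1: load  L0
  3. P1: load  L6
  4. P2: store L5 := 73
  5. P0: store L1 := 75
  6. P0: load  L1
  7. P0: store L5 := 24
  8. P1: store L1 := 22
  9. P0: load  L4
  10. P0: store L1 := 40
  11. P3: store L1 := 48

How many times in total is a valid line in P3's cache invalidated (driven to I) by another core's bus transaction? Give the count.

1. P0: load  L6  bus=[BusRd]  L6: P0=S P1=I P2=I P3=I  mem[L6]=30
2. P1: load  L0  bus=[BusRd]  L0: P0=I P1=S P2=I P3=I  mem[L0]=50
3. P1: load  L6  bus=[BusRd]  L6: P0=S P1=S P2=I P3=I  mem[L6]=30
4. P2: store L5 := 73  bus=[BusRdX]  L5: P0=I P1=I P2=M P3=I  mem[L5]=40
5. P0: store L1 := 75  bus=[BusRdX]  L1: P0=M P1=I P2=I P3=I  mem[L1]=60
6. P0: load  L1  bus=[-]  L1: P0=M P1=I P2=I P3=I  mem[L1]=60
7. P0: store L5 := 24  bus=[BusRdX,Flush]  L5: P0=M P1=I P2=I P3=I  mem[L5]=73
8. P1: store L1 := 22  bus=[BusRdX,Flush]  L1: P0=I P1=M P2=I P3=I  mem[L1]=75
9. P0: load  L4  bus=[BusRd]  L4: P0=S P1=I P2=I P3=I  mem[L4]=70
10. P0: store L1 := 40  bus=[BusRdX,Flush]  L1: P0=M P1=I P2=I P3=I  mem[L1]=22
11. P3: store L1 := 48  bus=[BusRdX,Flush]  L1: P0=I P1=I P2=I P3=M  mem[L1]=40

invalidations = 0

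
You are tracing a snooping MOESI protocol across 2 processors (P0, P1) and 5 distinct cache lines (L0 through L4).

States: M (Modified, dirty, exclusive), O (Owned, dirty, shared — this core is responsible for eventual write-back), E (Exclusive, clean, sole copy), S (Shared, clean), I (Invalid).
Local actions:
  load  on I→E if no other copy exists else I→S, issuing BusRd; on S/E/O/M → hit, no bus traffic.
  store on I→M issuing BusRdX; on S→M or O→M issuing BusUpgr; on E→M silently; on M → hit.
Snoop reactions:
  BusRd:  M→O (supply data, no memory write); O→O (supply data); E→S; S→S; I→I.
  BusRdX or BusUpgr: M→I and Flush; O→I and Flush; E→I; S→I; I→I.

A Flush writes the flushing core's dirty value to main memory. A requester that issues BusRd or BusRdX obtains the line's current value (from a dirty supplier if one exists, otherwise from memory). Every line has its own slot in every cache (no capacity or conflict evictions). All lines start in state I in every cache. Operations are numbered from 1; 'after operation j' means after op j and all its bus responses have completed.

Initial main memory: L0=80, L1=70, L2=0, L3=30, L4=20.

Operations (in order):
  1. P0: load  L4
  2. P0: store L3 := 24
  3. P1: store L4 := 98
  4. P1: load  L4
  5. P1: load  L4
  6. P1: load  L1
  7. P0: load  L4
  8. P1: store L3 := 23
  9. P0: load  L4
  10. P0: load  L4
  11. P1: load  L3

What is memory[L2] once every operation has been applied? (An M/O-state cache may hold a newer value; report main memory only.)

memory[L2] = 0

[1] P0: load  L4 | P0:E(20), P1:I | bus: BusRd
[2] P0: store L3 := 24 | P0:M(24), P1:I | bus: BusRdX
[3] P1: store L4 := 98 | P0:I, P1:M(98) | bus: BusRdX
[4] P1: load  L4 | P0:I, P1:M(98) | bus: none
[5] P1: load  L4 | P0:I, P1:M(98) | bus: none
[6] P1: load  L1 | P0:I, P1:E(70) | bus: BusRd
[7] P0: load  L4 | P0:S(98), P1:O(98) | bus: BusRd
[8] P1: store L3 := 23 | P0:I, P1:M(23) | bus: BusRdX,Flush
[9] P0: load  L4 | P0:S(98), P1:O(98) | bus: none
[10] P0: load  L4 | P0:S(98), P1:O(98) | bus: none
[11] P1: load  L3 | P0:I, P1:M(23) | bus: none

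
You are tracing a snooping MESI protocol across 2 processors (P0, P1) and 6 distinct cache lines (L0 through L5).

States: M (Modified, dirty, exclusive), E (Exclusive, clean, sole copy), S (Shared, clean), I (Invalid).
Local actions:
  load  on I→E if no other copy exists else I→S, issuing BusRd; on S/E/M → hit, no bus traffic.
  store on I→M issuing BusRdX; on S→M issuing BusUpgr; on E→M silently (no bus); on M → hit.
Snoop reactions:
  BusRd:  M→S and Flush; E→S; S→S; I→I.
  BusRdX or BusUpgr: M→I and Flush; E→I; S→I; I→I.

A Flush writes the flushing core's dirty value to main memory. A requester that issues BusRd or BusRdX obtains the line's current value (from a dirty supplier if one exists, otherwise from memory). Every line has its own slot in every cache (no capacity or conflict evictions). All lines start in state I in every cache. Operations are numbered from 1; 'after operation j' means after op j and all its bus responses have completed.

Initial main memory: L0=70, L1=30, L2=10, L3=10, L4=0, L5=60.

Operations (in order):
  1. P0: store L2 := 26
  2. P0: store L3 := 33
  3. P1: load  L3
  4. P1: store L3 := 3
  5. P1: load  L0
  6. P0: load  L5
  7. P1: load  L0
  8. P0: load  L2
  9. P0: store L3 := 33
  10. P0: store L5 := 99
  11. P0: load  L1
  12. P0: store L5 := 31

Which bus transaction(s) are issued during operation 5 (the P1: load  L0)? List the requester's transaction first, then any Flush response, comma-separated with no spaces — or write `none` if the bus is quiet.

1. P0: store L2 := 26  bus=[BusRdX]  L2: P0=M P1=I  mem[L2]=10
2. P0: store L3 := 33  bus=[BusRdX]  L3: P0=M P1=I  mem[L3]=10
3. P1: load  L3  bus=[BusRd,Flush]  L3: P0=S P1=S  mem[L3]=33
4. P1: store L3 := 3  bus=[BusUpgr]  L3: P0=I P1=M  mem[L3]=33
5. P1: load  L0  bus=[BusRd]  L0: P0=I P1=E  mem[L0]=70
6. P0: load  L5  bus=[BusRd]  L5: P0=E P1=I  mem[L5]=60
7. P1: load  L0  bus=[-]  L0: P0=I P1=E  mem[L0]=70
8. P0: load  L2  bus=[-]  L2: P0=M P1=I  mem[L2]=10
9. P0: store L3 := 33  bus=[BusRdX,Flush]  L3: P0=M P1=I  mem[L3]=3
10. P0: store L5 := 99  bus=[-]  L5: P0=M P1=I  mem[L5]=60
11. P0: load  L1  bus=[BusRd]  L1: P0=E P1=I  mem[L1]=30
12. P0: store L5 := 31  bus=[-]  L5: P0=M P1=I  mem[L5]=60

bus = BusRd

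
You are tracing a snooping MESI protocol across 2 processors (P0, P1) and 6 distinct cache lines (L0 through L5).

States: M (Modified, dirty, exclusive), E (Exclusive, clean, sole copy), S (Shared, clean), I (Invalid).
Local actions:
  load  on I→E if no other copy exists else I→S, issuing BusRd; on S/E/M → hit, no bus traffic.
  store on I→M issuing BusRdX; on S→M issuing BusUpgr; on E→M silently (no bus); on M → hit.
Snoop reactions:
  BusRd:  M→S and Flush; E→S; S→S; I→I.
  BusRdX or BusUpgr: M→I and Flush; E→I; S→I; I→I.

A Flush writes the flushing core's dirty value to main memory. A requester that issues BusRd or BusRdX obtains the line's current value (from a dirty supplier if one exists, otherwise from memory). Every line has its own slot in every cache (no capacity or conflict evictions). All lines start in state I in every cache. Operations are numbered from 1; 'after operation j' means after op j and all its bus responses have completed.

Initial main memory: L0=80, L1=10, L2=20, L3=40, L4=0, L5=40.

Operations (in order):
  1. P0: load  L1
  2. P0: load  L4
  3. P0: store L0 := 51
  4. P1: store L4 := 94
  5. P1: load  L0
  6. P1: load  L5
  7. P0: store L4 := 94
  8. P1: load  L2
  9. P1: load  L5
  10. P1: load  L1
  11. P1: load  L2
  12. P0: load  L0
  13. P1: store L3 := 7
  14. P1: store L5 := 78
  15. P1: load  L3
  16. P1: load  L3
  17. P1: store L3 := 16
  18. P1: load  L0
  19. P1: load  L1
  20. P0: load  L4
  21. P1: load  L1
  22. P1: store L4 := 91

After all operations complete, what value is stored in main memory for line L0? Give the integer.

memory[L0] = 51

1. P0: load  L1  bus=[BusRd]  L1: P0=E P1=I  mem[L1]=10
2. P0: load  L4  bus=[BusRd]  L4: P0=E P1=I  mem[L4]=0
3. P0: store L0 := 51  bus=[BusRdX]  L0: P0=M P1=I  mem[L0]=80
4. P1: store L4 := 94  bus=[BusRdX]  L4: P0=I P1=M  mem[L4]=0
5. P1: load  L0  bus=[BusRd,Flush]  L0: P0=S P1=S  mem[L0]=51
6. P1: load  L5  bus=[BusRd]  L5: P0=I P1=E  mem[L5]=40
7. P0: store L4 := 94  bus=[BusRdX,Flush]  L4: P0=M P1=I  mem[L4]=94
8. P1: load  L2  bus=[BusRd]  L2: P0=I P1=E  mem[L2]=20
9. P1: load  L5  bus=[-]  L5: P0=I P1=E  mem[L5]=40
10. P1: load  L1  bus=[BusRd]  L1: P0=S P1=S  mem[L1]=10
11. P1: load  L2  bus=[-]  L2: P0=I P1=E  mem[L2]=20
12. P0: load  L0  bus=[-]  L0: P0=S P1=S  mem[L0]=51
13. P1: store L3 := 7  bus=[BusRdX]  L3: P0=I P1=M  mem[L3]=40
14. P1: store L5 := 78  bus=[-]  L5: P0=I P1=M  mem[L5]=40
15. P1: load  L3  bus=[-]  L3: P0=I P1=M  mem[L3]=40
16. P1: load  L3  bus=[-]  L3: P0=I P1=M  mem[L3]=40
17. P1: store L3 := 16  bus=[-]  L3: P0=I P1=M  mem[L3]=40
18. P1: load  L0  bus=[-]  L0: P0=S P1=S  mem[L0]=51
19. P1: load  L1  bus=[-]  L1: P0=S P1=S  mem[L1]=10
20. P0: load  L4  bus=[-]  L4: P0=M P1=I  mem[L4]=94
21. P1: load  L1  bus=[-]  L1: P0=S P1=S  mem[L1]=10
22. P1: store L4 := 91  bus=[BusRdX,Flush]  L4: P0=I P1=M  mem[L4]=94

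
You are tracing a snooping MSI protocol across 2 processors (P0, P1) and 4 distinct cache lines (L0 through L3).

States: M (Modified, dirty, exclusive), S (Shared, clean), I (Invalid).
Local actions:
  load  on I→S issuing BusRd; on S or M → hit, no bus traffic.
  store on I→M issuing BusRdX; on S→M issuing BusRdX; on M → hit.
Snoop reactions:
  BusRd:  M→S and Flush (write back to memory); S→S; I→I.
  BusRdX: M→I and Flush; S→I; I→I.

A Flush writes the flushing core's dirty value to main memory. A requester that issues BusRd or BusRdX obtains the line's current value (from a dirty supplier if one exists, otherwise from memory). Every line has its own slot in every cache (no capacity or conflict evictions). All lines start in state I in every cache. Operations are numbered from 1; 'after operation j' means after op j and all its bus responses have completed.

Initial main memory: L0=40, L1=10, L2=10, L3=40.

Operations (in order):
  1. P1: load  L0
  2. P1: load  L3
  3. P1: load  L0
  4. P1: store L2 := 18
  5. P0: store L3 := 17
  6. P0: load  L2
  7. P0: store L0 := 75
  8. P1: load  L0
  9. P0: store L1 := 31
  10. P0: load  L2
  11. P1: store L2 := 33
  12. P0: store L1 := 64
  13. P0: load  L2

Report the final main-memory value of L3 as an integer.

1. P1: load  L0  bus=[BusRd]  L0: P0=I P1=S  mem[L0]=40
2. P1: load  L3  bus=[BusRd]  L3: P0=I P1=S  mem[L3]=40
3. P1: load  L0  bus=[-]  L0: P0=I P1=S  mem[L0]=40
4. P1: store L2 := 18  bus=[BusRdX]  L2: P0=I P1=M  mem[L2]=10
5. P0: store L3 := 17  bus=[BusRdX]  L3: P0=M P1=I  mem[L3]=40
6. P0: load  L2  bus=[BusRd,Flush]  L2: P0=S P1=S  mem[L2]=18
7. P0: store L0 := 75  bus=[BusRdX]  L0: P0=M P1=I  mem[L0]=40
8. P1: load  L0  bus=[BusRd,Flush]  L0: P0=S P1=S  mem[L0]=75
9. P0: store L1 := 31  bus=[BusRdX]  L1: P0=M P1=I  mem[L1]=10
10. P0: load  L2  bus=[-]  L2: P0=S P1=S  mem[L2]=18
11. P1: store L2 := 33  bus=[BusRdX]  L2: P0=I P1=M  mem[L2]=18
12. P0: store L1 := 64  bus=[-]  L1: P0=M P1=I  mem[L1]=10
13. P0: load  L2  bus=[BusRd,Flush]  L2: P0=S P1=S  mem[L2]=33

memory[L3] = 40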